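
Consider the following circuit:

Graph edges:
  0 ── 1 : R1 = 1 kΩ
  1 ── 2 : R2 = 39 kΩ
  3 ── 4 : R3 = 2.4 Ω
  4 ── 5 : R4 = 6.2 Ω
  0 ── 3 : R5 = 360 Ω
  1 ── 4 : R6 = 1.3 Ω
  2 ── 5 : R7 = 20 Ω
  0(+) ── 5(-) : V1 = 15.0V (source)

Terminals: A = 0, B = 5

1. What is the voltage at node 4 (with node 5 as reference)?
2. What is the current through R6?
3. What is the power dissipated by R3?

Nodal analysis, taking node 5 as the 0 V reference.
Source V1 fixes V_0 = 15 V.
KCL at each unknown node (sum of currents leaving = 0; resistances in Ω):
  Node 1: (V_1 - 15)/1000 + (V_1 - V_2)/39000 + (V_1 - V_4)/1.3 = 0
  Node 2: (V_2 - V_1)/39000 + (V_2 - 0)/20 = 0
  Node 3: (V_3 - V_4)/2.4 + (V_3 - 15)/360 = 0
  Node 4: (V_4 - V_3)/2.4 + (V_4 - 0)/6.2 + (V_4 - V_1)/1.3 = 0
Collecting terms (coefficients in siemens):
  0.7703·V_1 - 0.00002564·V_2 - 0.7692·V_4 = 0.015
  0.05003·V_2 - 0.00002564·V_1 = 0
  0.4194·V_3 - 0.4167·V_4 = 0.04167
  1.347·V_4 - 0.7692·V_1 - 0.4167·V_3 = 0
Solving these 4 simultaneous equations (Gaussian elimination) gives:
  V_1 = 0.3605 V, V_2 = 0.0001848 V, V_3 = 0.4386 V, V_4 = 0.3415 V
Part 1:
  Read off the nodal solution: V_4 = 0.3415 V
Part 2:
  I_R6 = (V_1 - V_4)/R6 = (0.3605 - 0.3415)/1.3 = 0.01463 A
  Magnitude: I_R6 = 0.01463 A
Part 3:
  I_R3 = (V_3 - V_4)/R3 = (0.4386 - 0.3415)/2.4 = 0.04045 A
  P_R3 = I_R3² × R3 = (0.04045)² × 2.4 = 0.003927 W

Final answers:
1. V_4 = 0.3415 V
2. I_R6 = 0.01463 A
3. P_R3 = 0.003927 W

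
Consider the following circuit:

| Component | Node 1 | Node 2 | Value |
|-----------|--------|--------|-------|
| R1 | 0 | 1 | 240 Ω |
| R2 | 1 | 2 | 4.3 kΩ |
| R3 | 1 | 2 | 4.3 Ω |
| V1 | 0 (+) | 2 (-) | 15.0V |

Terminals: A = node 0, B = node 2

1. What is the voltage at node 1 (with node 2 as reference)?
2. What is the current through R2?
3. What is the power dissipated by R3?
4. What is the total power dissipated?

Nodal analysis, taking node 2 as the 0 V reference.
Source V1 fixes V_0 = 15 V.
KCL at each unknown node (sum of currents leaving = 0; resistances in Ω):
  Node 1: (V_1 - 15)/240 + (V_1 - 0)/4300 + (V_1 - 0)/4.3 = 0
Collecting terms: 0.237 × V_1 = 0.0625  =>  V_1 = 0.2638 V
Part 1:
  Read off the nodal solution: V_1 = 0.2638 V
Part 2:
  I_R2 = (V_1 - V_2)/R2 = (0.2638 - 0)/4300 = 0.00006134 A
  Magnitude: I_R2 = 0.00006134 A
Part 3:
  I_R3 = (V_1 - V_2)/R3 = (0.2638 - 0)/4.3 = 0.06134 A
  P_R3 = I_R3² × R3 = (0.06134)² × 4.3 = 0.01618 W
Part 4:
  Power in each resistor, P = (ΔV)²/R:
    P_R1 = (15 - 0.2638)²/240 = 0.9048 W
    P_R2 = (0.2638 - 0)²/4300 = 0.00001618 W
    P_R3 = (0.2638 - 0)²/4.3 = 0.01618 W
  P_total = P_R1 + P_R2 + P_R3 = 0.921 W

Final answers:
1. V_1 = 0.2638 V
2. I_R2 = 6.134e-05 A
3. P_R3 = 0.01618 W
4. P_total = 0.921 W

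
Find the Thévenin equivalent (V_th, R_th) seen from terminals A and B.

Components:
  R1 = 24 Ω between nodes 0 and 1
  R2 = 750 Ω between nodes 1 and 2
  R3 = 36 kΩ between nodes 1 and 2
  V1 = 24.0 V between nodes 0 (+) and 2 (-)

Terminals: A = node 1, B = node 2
Step 1 — V_th is the open-circuit voltage V_A - V_B (nothing connected across the terminals).
Nodal analysis, taking node 2 as the 0 V reference.
Source V1 fixes V_0 = 24 V.
KCL at each unknown node (sum of currents leaving = 0; resistances in Ω):
  Node 1: (V_1 - 24)/24 + (V_1 - 0)/750 + (V_1 - 0)/36000 = 0
Collecting terms: 0.04303 × V_1 = 1  =>  V_1 = 23.24 V
V_th = V_1 - V_2 = 23.24 - 0 = 23.24 V
Step 2 — R_th: zero the source — replace V1 by a short circuit (node 2 merges into node 0) — and find the resistance seen between A (node 1) and B (node 0).
Reduce the network between node 1 (A) and node 0 (B) by series/parallel combination:
  Rp1 = R1 ‖ R2 ‖ R3 (parallel, all between nodes 0 and 1) = 1/(1/24 + 1/750 + 1/36000) = 23.24 Ω
R_th = 23.24 Ω

Final answer: V_th = 23.24 V, R_th = 23.24 Ω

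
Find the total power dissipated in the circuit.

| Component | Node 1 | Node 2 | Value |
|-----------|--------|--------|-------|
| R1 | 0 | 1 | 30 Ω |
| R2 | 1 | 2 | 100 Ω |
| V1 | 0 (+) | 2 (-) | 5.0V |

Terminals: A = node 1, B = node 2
Nodal analysis, taking node 2 as the 0 V reference.
Source V1 fixes V_0 = 5 V.
KCL at each unknown node (sum of currents leaving = 0; resistances in Ω):
  Node 1: (V_1 - 5)/30 + (V_1 - 0)/100 = 0
Collecting terms: 0.04333 × V_1 = 0.1667  =>  V_1 = 3.846 V
Power in each resistor, P = (ΔV)²/R:
  P_R1 = (5 - 3.846)²/30 = 0.04438 W
  P_R2 = (3.846 - 0)²/100 = 0.1479 W
P_total = P_R1 + P_R2 = 0.1923 W

Final answer: 0.1923 W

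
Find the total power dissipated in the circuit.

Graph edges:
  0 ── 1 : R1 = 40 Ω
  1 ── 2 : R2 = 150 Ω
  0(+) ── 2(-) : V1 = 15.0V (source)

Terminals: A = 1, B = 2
Nodal analysis, taking node 2 as the 0 V reference.
Source V1 fixes V_0 = 15 V.
KCL at each unknown node (sum of currents leaving = 0; resistances in Ω):
  Node 1: (V_1 - 15)/40 + (V_1 - 0)/150 = 0
Collecting terms: 0.03167 × V_1 = 0.375  =>  V_1 = 11.84 V
Power in each resistor, P = (ΔV)²/R:
  P_R1 = (15 - 11.84)²/40 = 0.2493 W
  P_R2 = (11.84 - 0)²/150 = 0.9349 W
P_total = P_R1 + P_R2 = 1.184 W

Final answer: 1.184 W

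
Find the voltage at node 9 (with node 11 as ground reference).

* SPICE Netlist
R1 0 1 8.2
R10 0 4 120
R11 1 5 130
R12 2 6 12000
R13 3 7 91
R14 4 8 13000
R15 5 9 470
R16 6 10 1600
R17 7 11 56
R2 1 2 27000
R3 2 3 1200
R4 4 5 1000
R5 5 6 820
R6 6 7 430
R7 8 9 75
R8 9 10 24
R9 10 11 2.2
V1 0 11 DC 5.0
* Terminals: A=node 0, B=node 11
Nodal analysis, taking node 11 as the 0 V reference.
Source V1 fixes V_0 = 5 V.
KCL at each unknown node (sum of currents leaving = 0; resistances in Ω):
  Node 1: (V_1 - 5)/8.2 + (V_1 - V_2)/27000 + (V_1 - V_5)/130 = 0
  Node 2: (V_2 - V_1)/27000 + (V_2 - V_3)/1200 + (V_2 - V_6)/12000 = 0
  Node 3: (V_3 - V_2)/1200 + (V_3 - V_7)/91 = 0
  Node 4: (V_4 - V_5)/1000 + (V_4 - 5)/120 + (V_4 - V_8)/13000 = 0
  Node 5: (V_5 - V_4)/1000 + (V_5 - V_6)/820 + (V_5 - V_1)/130 + (V_5 - V_9)/470 = 0
  Node 6: (V_6 - V_5)/820 + (V_6 - V_7)/430 + (V_6 - V_2)/12000 + (V_6 - V_10)/1600 = 0
  Node 7: (V_7 - V_6)/430 + (V_7 - V_3)/91 + (V_7 - 0)/56 = 0
  Node 8: (V_8 - V_9)/75 + (V_8 - V_4)/13000 = 0
  Node 9: (V_9 - V_8)/75 + (V_9 - V_10)/24 + (V_9 - V_5)/470 = 0
  Node 10: (V_10 - V_9)/24 + (V_10 - 0)/2.2 + (V_10 - V_6)/1600 = 0
Collecting terms (coefficients in siemens):
  0.1297·V_1 - 0.00003704·V_2 - 0.007692·V_5 = 0.6098
  0.0009537·V_2 - 0.00003704·V_1 - 0.0008333·V_3 - 0.00008333·V_6 = 0
  0.01182·V_3 - 0.0008333·V_2 - 0.01099·V_7 = 0
  0.00941·V_4 - 0.001·V_5 - 0.00007692·V_8 = 0.04167
  0.01204·V_5 - 0.007692·V_1 - 0.001·V_4 - 0.00122·V_6 - 0.002128·V_9 = 0
  0.004253·V_6 - 0.00008333·V_2 - 0.00122·V_5 - 0.002326·V_7 - 0.000625·V_10 = 0
  0.03117·V_7 - 0.01099·V_3 - 0.002326·V_6 = 0
  0.01341·V_8 - 0.00007692·V_4 - 0.01333·V_9 = 0
  0.05713·V_9 - 0.002128·V_5 - 0.01333·V_8 - 0.04167·V_10 = 0
  0.4968·V_10 - 0.000625·V_6 - 0.04167·V_9 = 0
Solving these 10 simultaneous equations (Gaussian elimination) gives:
  V_1 = 4.921 V, V_2 = 0.4351 V, V_3 = 0.1642 V, V_4 = 4.823 V
  V_5 = 3.698 V, V_6 = 1.15 V, V_7 = 0.1437 V, V_8 = 0.232 V
  V_9 = 0.2055 V, V_10 = 0.01868 V
The requested potential is V_9 = 0.2055 V.

Final answer: V_9 = 0.2055 V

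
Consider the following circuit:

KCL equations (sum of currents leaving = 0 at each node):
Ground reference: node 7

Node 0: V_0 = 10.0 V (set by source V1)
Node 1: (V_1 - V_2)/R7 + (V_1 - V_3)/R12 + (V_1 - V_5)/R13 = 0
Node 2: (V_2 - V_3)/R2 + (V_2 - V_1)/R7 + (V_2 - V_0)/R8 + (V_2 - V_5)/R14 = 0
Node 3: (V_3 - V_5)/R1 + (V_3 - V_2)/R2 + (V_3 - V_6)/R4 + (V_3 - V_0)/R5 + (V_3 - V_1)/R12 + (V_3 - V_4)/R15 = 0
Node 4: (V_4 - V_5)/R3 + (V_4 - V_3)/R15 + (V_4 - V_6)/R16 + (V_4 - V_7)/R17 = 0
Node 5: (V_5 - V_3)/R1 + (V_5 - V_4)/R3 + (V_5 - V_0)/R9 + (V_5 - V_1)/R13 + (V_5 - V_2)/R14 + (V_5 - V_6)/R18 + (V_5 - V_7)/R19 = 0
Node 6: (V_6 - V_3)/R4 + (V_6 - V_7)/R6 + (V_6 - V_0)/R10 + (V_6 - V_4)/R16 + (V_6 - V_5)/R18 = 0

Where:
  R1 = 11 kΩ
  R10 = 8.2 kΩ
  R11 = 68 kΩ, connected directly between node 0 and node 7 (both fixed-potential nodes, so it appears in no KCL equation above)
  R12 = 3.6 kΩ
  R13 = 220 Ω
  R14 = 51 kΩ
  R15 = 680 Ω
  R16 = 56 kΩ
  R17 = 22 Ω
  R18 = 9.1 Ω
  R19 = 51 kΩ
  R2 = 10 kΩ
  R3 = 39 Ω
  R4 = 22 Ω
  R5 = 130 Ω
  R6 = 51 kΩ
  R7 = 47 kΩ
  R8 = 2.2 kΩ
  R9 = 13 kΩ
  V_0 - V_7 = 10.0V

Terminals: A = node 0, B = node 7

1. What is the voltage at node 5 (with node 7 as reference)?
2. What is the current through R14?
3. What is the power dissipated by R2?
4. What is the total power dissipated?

Nodal analysis, taking node 7 as the 0 V reference.
Source V1 fixes V_0 = 10 V.
KCL at each unknown node (sum of currents leaving = 0; resistances in Ω):
  Node 1: (V_1 - V_2)/47000 + (V_1 - V_3)/3600 + (V_1 - V_5)/220 = 0
  Node 2: (V_2 - V_3)/10000 + (V_2 - V_1)/47000 + (V_2 - 10)/2200 + (V_2 - V_5)/51000 = 0
  Node 3: (V_3 - V_5)/11000 + (V_3 - V_2)/10000 + (V_3 - V_6)/22 + (V_3 - 10)/130 + (V_3 - V_1)/3600 + (V_3 - V_4)/680 = 0
  Node 4: (V_4 - V_5)/39 + (V_4 - V_3)/680 + (V_4 - V_6)/56000 + (V_4 - 0)/22 = 0
  Node 5: (V_5 - V_3)/11000 + (V_5 - V_4)/39 + (V_5 - 10)/13000 + (V_5 - V_1)/220 + (V_5 - V_2)/51000 + (V_5 - V_6)/9.1 + (V_5 - 0)/51000 = 0
  Node 6: (V_6 - V_3)/22 + (V_6 - 0)/51000 + (V_6 - 10)/8200 + (V_6 - V_4)/56000 + (V_6 - V_5)/9.1 = 0
Collecting terms (coefficients in siemens):
  0.004845·V_1 - 0.00002128·V_2 - 0.0002778·V_3 - 0.004545·V_5 = 0
  0.0005954·V_2 - 0.00002128·V_1 - 0.0001·V_3 - 0.00001961·V_5 = 0.004545
  0.05509·V_3 - 0.0002778·V_1 - 0.0001·V_2 - 0.001471·V_4 - 0.00009091·V_5 - 0.04545·V_6 = 0.07692
  0.07258·V_4 - 0.001471·V_3 - 0.02564·V_5 - 0.00001786·V_6 = 0
  0.1403·V_5 - 0.004545·V_1 - 0.00001961·V_2 - 0.00009091·V_3 - 0.02564·V_4 - 0.1099·V_6 = 0.0007692
  0.1555·V_6 - 0.04545·V_3 - 0.00001786·V_4 - 0.1099·V_5 = 0.00122
Solving these 6 simultaneous equations (Gaussian elimination) gives:
  V_1 = 2.843 V, V_2 = 8.504 V, V_3 = 4.04 V, V_4 = 1.052 V
  V_5 = 2.744 V, V_6 = 3.128 V
Part 1:
  Read off the nodal solution: V_5 = 2.744 V
Part 2:
  I_R14 = (V_2 - V_5)/R14 = (8.504 - 2.744)/51000 = 0.000113 A
  Magnitude: I_R14 = 0.000113 A
Part 3:
  I_R2 = (V_2 - V_3)/R2 = (8.504 - 4.04)/10000 = 0.0004465 A
  P_R2 = I_R2² × R2 = (0.0004465)² × 10000 = 0.001993 W
Part 4:
  Power in each resistor, P = (ΔV)²/R:
    P_R1 = (4.04 - 2.744)²/11000 = 0.0001527 W
    P_R2 = (8.504 - 4.04)²/10000 = 0.001993 W
    P_R3 = (1.052 - 2.744)²/39 = 0.07339 W
    P_R4 = (4.04 - 3.128)²/22 = 0.0378 W
    P_R5 = (10 - 4.04)²/130 = 0.2733 W
    P_R6 = (3.128 - 0)²/51000 = 0.0001918 W
    P_R7 = (2.843 - 8.504)²/47000 = 0.0006819 W
    P_R8 = (10 - 8.504)²/2200 = 0.001017 W
    P_R9 = (10 - 2.744)²/13000 = 0.00405 W
    P_R10 = (10 - 3.128)²/8200 = 0.00576 W
    P_R11 = (10 - 0)²/68000 = 0.001471 W
    P_R12 = (2.843 - 4.04)²/3600 = 0.0003975 W
    P_R13 = (2.843 - 2.744)²/220 = 0.0000451 W
    P_R14 = (8.504 - 2.744)²/51000 = 0.0006507 W
    P_R15 = (4.04 - 1.052)²/680 = 0.01313 W
    P_R16 = (1.052 - 3.128)²/56000 = 0.00007694 W
    P_R17 = (1.052 - 0)²/22 = 0.05029 W
    P_R18 = (2.744 - 3.128)²/9.1 = 0.0162 W
    P_R19 = (2.744 - 0)²/51000 = 0.0001476 W
  P_total = P_R1 + P_R2 + P_R3 + P_R4 + P_R5 + P_R6 + P_R7 + P_R8 + P_R9 + P_R10 + P_R11 + P_R12 + P_R13 + P_R14 + P_R15 + P_R16 + P_R17 + P_R18 + P_R19 = 0.4807 W

Final answers:
1. V_5 = 2.744 V
2. I_R14 = 0.000113 A
3. P_R2 = 0.001993 W
4. P_total = 0.4807 W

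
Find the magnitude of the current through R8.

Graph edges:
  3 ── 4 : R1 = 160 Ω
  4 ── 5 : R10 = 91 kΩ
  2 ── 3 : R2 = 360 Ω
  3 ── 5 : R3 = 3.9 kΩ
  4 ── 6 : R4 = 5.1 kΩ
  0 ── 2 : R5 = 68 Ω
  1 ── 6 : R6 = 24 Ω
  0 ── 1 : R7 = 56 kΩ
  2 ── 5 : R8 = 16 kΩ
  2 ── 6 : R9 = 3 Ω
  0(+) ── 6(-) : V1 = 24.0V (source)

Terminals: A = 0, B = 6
Nodal analysis, taking node 6 as the 0 V reference.
Source V1 fixes V_0 = 24 V.
KCL at each unknown node (sum of currents leaving = 0; resistances in Ω):
  Node 1: (V_1 - 0)/24 + (V_1 - 24)/56000 = 0
  Node 2: (V_2 - V_3)/360 + (V_2 - 24)/68 + (V_2 - V_5)/16000 + (V_2 - 0)/3 = 0
  Node 3: (V_3 - V_4)/160 + (V_3 - V_2)/360 + (V_3 - V_5)/3900 = 0
  Node 4: (V_4 - V_3)/160 + (V_4 - 0)/5100 + (V_4 - V_5)/91000 = 0
  Node 5: (V_5 - V_3)/3900 + (V_5 - V_2)/16000 + (V_5 - V_4)/91000 = 0
Collecting terms (coefficients in siemens):
  0.04168·V_1 = 0.0004286
  0.3509·V_2 - 0.002778·V_3 - 0.0000625·V_5 = 0.3529
  0.009284·V_3 - 0.002778·V_2 - 0.00625·V_4 - 0.0002564·V_5 = 0
  0.006457·V_4 - 0.00625·V_3 - 0.00001099·V_5 = 0
  0.0003299·V_5 - 0.0000625·V_2 - 0.0002564·V_3 - 0.00001099·V_4 = 0
Solving these 5 simultaneous equations (Gaussian elimination) gives:
  V_1 = 0.01028 V, V_2 = 1.014 V, V_3 = 0.9497 V, V_4 = 0.9209 V
  V_5 = 0.9609 V
I_R8 = (V_2 - V_5)/R8 = (1.014 - 0.9609)/16000 = 0.000003293 A
|I_R8| = 0.000003293 A

Final answer: |I_R8| = 3.293e-06 A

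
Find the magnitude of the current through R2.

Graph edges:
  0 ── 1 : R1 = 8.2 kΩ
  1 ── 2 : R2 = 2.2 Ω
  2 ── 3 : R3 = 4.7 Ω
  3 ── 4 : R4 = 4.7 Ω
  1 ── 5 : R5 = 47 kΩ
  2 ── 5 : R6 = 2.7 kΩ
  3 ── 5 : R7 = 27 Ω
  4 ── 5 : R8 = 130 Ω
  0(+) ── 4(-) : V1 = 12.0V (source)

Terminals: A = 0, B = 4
Nodal analysis, taking node 4 as the 0 V reference.
Source V1 fixes V_0 = 12 V.
KCL at each unknown node (sum of currents leaving = 0; resistances in Ω):
  Node 1: (V_1 - 12)/8200 + (V_1 - V_2)/2.2 + (V_1 - V_5)/47000 = 0
  Node 2: (V_2 - V_1)/2.2 + (V_2 - V_3)/4.7 + (V_2 - V_5)/2700 = 0
  Node 3: (V_3 - V_2)/4.7 + (V_3 - 0)/4.7 + (V_3 - V_5)/27 = 0
  Node 5: (V_5 - V_1)/47000 + (V_5 - V_2)/2700 + (V_5 - V_3)/27 + (V_5 - 0)/130 = 0
Collecting terms (coefficients in siemens):
  0.4547·V_1 - 0.4545·V_2 - 0.00002128·V_5 = 0.001463
  0.6677·V_2 - 0.4545·V_1 - 0.2128·V_3 - 0.0003704·V_5 = 0
  0.4626·V_3 - 0.2128·V_2 - 0.03704·V_5 = 0
  0.04512·V_5 - 0.00002128·V_1 - 0.0003704·V_2 - 0.03704·V_3 = 0
Solving these 4 simultaneous equations (Gaussian elimination) gives:
  V_1 = 0.01673 V, V_2 = 0.01352 V, V_3 = 0.006666 V, V_5 = 0.005591 V
I_R2 = (V_1 - V_2)/R2 = (0.01673 - 0.01352)/2.2 = 0.001461 A
|I_R2| = 0.001461 A

Final answer: |I_R2| = 0.001461 A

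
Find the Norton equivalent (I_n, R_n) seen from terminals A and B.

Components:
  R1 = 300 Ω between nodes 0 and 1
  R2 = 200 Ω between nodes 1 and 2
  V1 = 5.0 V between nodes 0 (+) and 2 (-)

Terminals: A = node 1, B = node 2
Find the Thévenin equivalent first; then I_n = V_th/R_th and R_n = R_th.
Step 1 — V_th is the open-circuit voltage V_A - V_B (nothing connected across the terminals).
Nodal analysis, taking node 2 as the 0 V reference.
Source V1 fixes V_0 = 5 V.
KCL at each unknown node (sum of currents leaving = 0; resistances in Ω):
  Node 1: (V_1 - 5)/300 + (V_1 - 0)/200 = 0
Collecting terms: 0.008333 × V_1 = 0.01667  =>  V_1 = 2 V
V_th = V_1 - V_2 = 2 - 0 = 2 V
Step 2 — R_th: zero the source — replace V1 by a short circuit (node 2 merges into node 0) — and find the resistance seen between A (node 1) and B (node 0).
Reduce the network between node 1 (A) and node 0 (B) by series/parallel combination:
  Rp1 = R1 ‖ R2 (parallel, both between nodes 0 and 1) = 1/(1/300 + 1/200) = 120 Ω
R_th = 120 Ω
I_n = V_th/R_th = 2/120 = 0.01667 A, and R_n = R_th = 120 Ω

Final answer: I_n = 0.01667 A, R_n = 120 Ω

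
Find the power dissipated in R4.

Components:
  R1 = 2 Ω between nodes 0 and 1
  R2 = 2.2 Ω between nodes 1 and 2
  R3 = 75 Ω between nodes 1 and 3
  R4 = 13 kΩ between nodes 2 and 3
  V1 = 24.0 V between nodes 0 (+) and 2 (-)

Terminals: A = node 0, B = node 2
Nodal analysis, taking node 2 as the 0 V reference.
Source V1 fixes V_0 = 24 V.
KCL at each unknown node (sum of currents leaving = 0; resistances in Ω):
  Node 1: (V_1 - 24)/2 + (V_1 - 0)/2.2 + (V_1 - V_3)/75 = 0
  Node 3: (V_3 - V_1)/75 + (V_3 - 0)/13000 = 0
Collecting terms (coefficients in siemens):
  0.9679·V_1 - 0.01333·V_3 = 12
  0.01341·V_3 - 0.01333·V_1 = 0
Determinant D = (0.9679)(0.01341) - (-0.01333)(-0.01333) = 0.0128
V_1 = [(12)(0.01341) - (-0.01333)(0)]/D = 12.57 V
V_3 = [(0.9679)(0) - (12)(-0.01333)]/D = 12.5 V
I_R4 = (V_2 - V_3)/R4 = (0 - 12.5)/13000 = -0.0009614 A
P_R4 = I_R4² × R4 = (-0.0009614)² × 13000 = 0.01202 W

Final answer: 0.01202 W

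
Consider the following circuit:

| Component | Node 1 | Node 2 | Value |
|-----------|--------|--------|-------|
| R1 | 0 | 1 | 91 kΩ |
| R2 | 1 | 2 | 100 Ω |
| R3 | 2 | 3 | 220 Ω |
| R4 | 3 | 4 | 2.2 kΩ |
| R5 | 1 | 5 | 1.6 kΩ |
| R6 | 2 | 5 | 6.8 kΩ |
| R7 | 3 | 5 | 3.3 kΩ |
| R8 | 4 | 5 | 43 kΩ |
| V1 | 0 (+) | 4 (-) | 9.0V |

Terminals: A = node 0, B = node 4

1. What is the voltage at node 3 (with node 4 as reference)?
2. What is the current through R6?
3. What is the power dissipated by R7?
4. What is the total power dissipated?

Nodal analysis, taking node 4 as the 0 V reference.
Source V1 fixes V_0 = 9 V.
KCL at each unknown node (sum of currents leaving = 0; resistances in Ω):
  Node 1: (V_1 - 9)/91000 + (V_1 - V_2)/100 + (V_1 - V_5)/1600 = 0
  Node 2: (V_2 - V_1)/100 + (V_2 - V_3)/220 + (V_2 - V_5)/6800 = 0
  Node 3: (V_3 - V_2)/220 + (V_3 - 0)/2200 + (V_3 - V_5)/3300 = 0
  Node 5: (V_5 - V_1)/1600 + (V_5 - V_2)/6800 + (V_5 - V_3)/3300 + (V_5 - 0)/43000 = 0
Collecting terms (coefficients in siemens):
  0.01064·V_1 - 0.01·V_2 - 0.000625·V_5 = 0.0000989
  0.01469·V_2 - 0.01·V_1 - 0.004545·V_3 - 0.0001471·V_5 = 0
  0.005303·V_3 - 0.004545·V_2 - 0.000303·V_5 = 0
  0.001098·V_5 - 0.000625·V_1 - 0.0001471·V_2 - 0.000303·V_3 = 0
Solving these 4 simultaneous equations (Gaussian elimination) gives:
  V_1 = 0.229 V, V_2 = 0.2202 V, V_3 = 0.201 V, V_5 = 0.2152 V
Part 1:
  Read off the nodal solution: V_3 = 0.201 V
Part 2:
  I_R6 = (V_2 - V_5)/R6 = (0.2202 - 0.2152)/6800 = 0.0000007281 A
  Magnitude: I_R6 = 0.0000007281 A
Part 3:
  I_R7 = (V_3 - V_5)/R7 = (0.201 - 0.2152)/3300 = -0.000004305 A
  P_R7 = I_R7² × R7 = (-0.000004305)² × 3300 = 0.00000006115 W
Part 4:
  Power in each resistor, P = (ΔV)²/R:
    P_R1 = (9 - 0.229)²/91000 = 0.0008454 W
    P_R2 = (0.229 - 0.2202)²/100 = 0.0000007709 W
    P_R3 = (0.2202 - 0.201)²/220 = 0.000001668 W
    P_R4 = (0.201 - 0)²/2200 = 0.00001837 W
    P_R5 = (0.229 - 0.2152)²/1600 = 0.0000001178 W
    P_R6 = (0.2202 - 0.2152)²/6800 = 0.000000003605 W
    P_R7 = (0.201 - 0.2152)²/3300 = 0.00000006115 W
    P_R8 = (0 - 0.2152)²/43000 = 0.000001077 W
  P_total = P_R1 + P_R2 + P_R3 + P_R4 + P_R5 + P_R6 + P_R7 + P_R8 = 0.0008675 W

Final answers:
1. V_3 = 0.201 V
2. I_R6 = 7.281e-07 A
3. P_R7 = 6.115e-08 W
4. P_total = 0.0008675 W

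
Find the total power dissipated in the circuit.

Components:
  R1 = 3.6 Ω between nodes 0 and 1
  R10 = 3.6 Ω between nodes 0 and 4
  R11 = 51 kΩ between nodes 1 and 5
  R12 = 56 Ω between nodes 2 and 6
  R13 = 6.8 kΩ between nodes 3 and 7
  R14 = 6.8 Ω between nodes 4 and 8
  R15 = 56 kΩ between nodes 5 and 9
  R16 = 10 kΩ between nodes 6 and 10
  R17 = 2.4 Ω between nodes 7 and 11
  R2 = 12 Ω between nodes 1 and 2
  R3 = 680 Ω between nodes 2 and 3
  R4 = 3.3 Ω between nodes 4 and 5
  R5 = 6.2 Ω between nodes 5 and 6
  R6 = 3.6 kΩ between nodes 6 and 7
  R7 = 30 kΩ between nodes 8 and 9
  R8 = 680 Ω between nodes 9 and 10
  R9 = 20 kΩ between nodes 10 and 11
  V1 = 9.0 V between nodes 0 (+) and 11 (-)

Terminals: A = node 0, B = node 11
Nodal analysis, taking node 11 as the 0 V reference.
Source V1 fixes V_0 = 9 V.
KCL at each unknown node (sum of currents leaving = 0; resistances in Ω):
  Node 1: (V_1 - 9)/3.6 + (V_1 - V_2)/12 + (V_1 - V_5)/51000 = 0
  Node 2: (V_2 - V_1)/12 + (V_2 - V_3)/680 + (V_2 - V_6)/56 = 0
  Node 3: (V_3 - V_2)/680 + (V_3 - V_7)/6800 = 0
  Node 4: (V_4 - V_5)/3.3 + (V_4 - 9)/3.6 + (V_4 - V_8)/6.8 = 0
  Node 5: (V_5 - V_4)/3.3 + (V_5 - V_6)/6.2 + (V_5 - V_1)/51000 + (V_5 - V_9)/56000 = 0
  Node 6: (V_6 - V_5)/6.2 + (V_6 - V_7)/3600 + (V_6 - V_2)/56 + (V_6 - V_10)/10000 = 0
  Node 7: (V_7 - V_6)/3600 + (V_7 - V_3)/6800 + (V_7 - 0)/2.4 = 0
  Node 8: (V_8 - V_9)/30000 + (V_8 - V_4)/6.8 = 0
  Node 9: (V_9 - V_8)/30000 + (V_9 - V_10)/680 + (V_9 - V_5)/56000 = 0
  Node 10: (V_10 - V_9)/680 + (V_10 - 0)/20000 + (V_10 - V_6)/10000 = 0
Collecting terms (coefficients in siemens):
  0.3611·V_1 - 0.08333·V_2 - 0.00001961·V_5 = 2.5
  0.1027·V_2 - 0.08333·V_1 - 0.001471·V_3 - 0.01786·V_6 = 0
  0.001618·V_3 - 0.001471·V_2 - 0.0001471·V_7 = 0
  0.7279·V_4 - 0.303·V_5 - 0.1471·V_8 = 2.5
  0.4644·V_5 - 0.00001961·V_1 - 0.303·V_4 - 0.1613·V_6 - 0.00001786·V_9 = 0
  0.1795·V_6 - 0.01786·V_2 - 0.1613·V_5 - 0.0002778·V_7 - 0.0001·V_10 = 0
  0.4171·V_7 - 0.0001471·V_3 - 0.0002778·V_6 = 0
  0.1471·V_8 - 0.1471·V_4 - 0.00003333·V_9 = 0
  0.001522·V_9 - 0.00001786·V_5 - 0.00003333·V_8 - 0.001471·V_10 = 0
  0.001621·V_10 - 0.0001·V_6 - 0.001471·V_9 = 0
Solving these 10 simultaneous equations (Gaussian elimination) gives:
  V_1 = 8.995 V, V_2 = 8.978 V, V_3 = 8.163 V, V_4 = 8.991 V
  V_5 = 8.982 V, V_6 = 8.967 V, V_7 = 0.00885 V, V_8 = 8.99 V
  V_9 = 6.8 V, V_10 = 6.724 V
Power in each resistor, P = (ΔV)²/R:
  P_R1 = (9 - 8.995)²/3.6 = 0.000007099 W
  P_R2 = (8.995 - 8.978)²/12 = 0.00002366 W
  P_R3 = (8.978 - 8.163)²/680 = 0.0009777 W
  P_R4 = (8.991 - 8.982)²/3.3 = 0.0000214 W
  P_R5 = (8.982 - 8.967)²/6.2 = 0.00003899 W
  P_R6 = (8.967 - 0.00885)²/3600 = 0.02229 W
  P_R7 = (8.99 - 6.8)²/30000 = 0.0001598 W
  P_R8 = (6.8 - 6.724)²/680 = 0.000008523 W
  P_R9 = (6.724 - 0)²/20000 = 0.002261 W
  P_R10 = (9 - 8.991)²/3.6 = 0.0000247 W
  P_R11 = (8.995 - 8.982)²/51000 = 0.000000003201 W
  P_R12 = (8.978 - 8.967)²/56 = 0.000002352 W
  P_R13 = (8.163 - 0.00885)²/6800 = 0.009777 W
  P_R14 = (8.991 - 8.99)²/6.8 = 0.00000003623 W
  P_R15 = (8.982 - 6.8)²/56000 = 0.00008501 W
  P_R16 = (8.967 - 6.724)²/10000 = 0.0005029 W
  P_R17 = (0.00885 - 0)²/2.4 = 0.00003263 W
P_total = P_R1 + P_R2 + P_R3 + P_R4 + P_R5 + P_R6 + P_R7 + P_R8 + P_R9 + P_R10 + P_R11 + P_R12 + P_R13 + P_R14 + P_R15 + P_R16 + P_R17 = 0.03621 W

Final answer: 0.03621 W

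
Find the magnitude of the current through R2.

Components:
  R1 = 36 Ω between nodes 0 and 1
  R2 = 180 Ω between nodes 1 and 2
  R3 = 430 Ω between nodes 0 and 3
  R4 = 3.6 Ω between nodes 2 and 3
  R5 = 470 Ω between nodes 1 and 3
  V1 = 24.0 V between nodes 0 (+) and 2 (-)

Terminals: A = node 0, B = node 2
Nodal analysis, taking node 2 as the 0 V reference.
Source V1 fixes V_0 = 24 V.
KCL at each unknown node (sum of currents leaving = 0; resistances in Ω):
  Node 1: (V_1 - 24)/36 + (V_1 - 0)/180 + (V_1 - V_3)/470 = 0
  Node 3: (V_3 - 24)/430 + (V_3 - 0)/3.6 + (V_3 - V_1)/470 = 0
Collecting terms (coefficients in siemens):
  0.03546·V_1 - 0.002128·V_3 = 0.6667
  0.2822·V_3 - 0.002128·V_1 = 0.05581
Determinant D = (0.03546)(0.2822) - (-0.002128)(-0.002128) = 0.01
V_1 = [(0.6667)(0.2822) - (-0.002128)(0.05581)]/D = 18.82 V
V_3 = [(0.03546)(0.05581) - (0.6667)(-0.002128)]/D = 0.3396 V
I_R2 = (V_1 - V_2)/R2 = (18.82 - 0)/180 = 0.1046 A
|I_R2| = 0.1046 A

Final answer: |I_R2| = 0.1046 A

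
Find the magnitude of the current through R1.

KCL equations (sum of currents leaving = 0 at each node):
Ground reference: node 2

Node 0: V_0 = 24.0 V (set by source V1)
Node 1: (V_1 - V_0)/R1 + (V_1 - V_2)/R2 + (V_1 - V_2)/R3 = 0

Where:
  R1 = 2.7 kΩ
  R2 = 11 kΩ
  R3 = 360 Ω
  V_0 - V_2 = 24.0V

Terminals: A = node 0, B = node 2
Nodal analysis, taking node 2 as the 0 V reference.
Source V1 fixes V_0 = 24 V.
KCL at each unknown node (sum of currents leaving = 0; resistances in Ω):
  Node 1: (V_1 - 24)/2700 + (V_1 - 0)/11000 + (V_1 - 0)/360 = 0
Collecting terms: 0.003239 × V_1 = 0.008889  =>  V_1 = 2.744 V
I_R1 = (V_0 - V_1)/R1 = (24 - 2.744)/2700 = 0.007872 A
|I_R1| = 0.007872 A

Final answer: |I_R1| = 0.007872 A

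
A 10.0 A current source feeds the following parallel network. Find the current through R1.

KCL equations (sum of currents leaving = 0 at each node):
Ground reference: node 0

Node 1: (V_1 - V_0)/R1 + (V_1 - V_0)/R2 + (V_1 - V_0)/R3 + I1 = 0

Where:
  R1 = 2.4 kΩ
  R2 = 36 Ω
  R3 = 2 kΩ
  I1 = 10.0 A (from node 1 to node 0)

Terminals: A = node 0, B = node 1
All resistors sit directly between nodes 0 and 1, so they are in parallel and share one voltage V; the full source current 10 A splits among them.
1/R_par = 1/2400 + 1/36 + 1/2000 = 0.02869 S  =>  R_par = 34.85 Ω
V = I × R_par = 10 × 34.85 = 348.5 V
I_R1 = V/R1 = 348.5/2400 = 0.1452 A

Final answer: 0.1452 A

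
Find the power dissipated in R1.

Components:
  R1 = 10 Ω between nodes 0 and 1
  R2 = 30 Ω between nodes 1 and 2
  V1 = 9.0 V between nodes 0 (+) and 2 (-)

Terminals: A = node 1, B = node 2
Nodal analysis, taking node 2 as the 0 V reference.
Source V1 fixes V_0 = 9 V.
KCL at each unknown node (sum of currents leaving = 0; resistances in Ω):
  Node 1: (V_1 - 9)/10 + (V_1 - 0)/30 = 0
Collecting terms: 0.1333 × V_1 = 0.9  =>  V_1 = 6.75 V
I_R1 = (V_0 - V_1)/R1 = (9 - 6.75)/10 = 0.225 A
P_R1 = I_R1² × R1 = (0.225)² × 10 = 0.5062 W

Final answer: 0.5062 W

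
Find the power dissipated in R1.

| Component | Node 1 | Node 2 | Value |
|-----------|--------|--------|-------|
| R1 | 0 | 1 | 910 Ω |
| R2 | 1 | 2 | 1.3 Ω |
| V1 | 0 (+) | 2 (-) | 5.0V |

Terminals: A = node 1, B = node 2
Nodal analysis, taking node 2 as the 0 V reference.
Source V1 fixes V_0 = 5 V.
KCL at each unknown node (sum of currents leaving = 0; resistances in Ω):
  Node 1: (V_1 - 5)/910 + (V_1 - 0)/1.3 = 0
Collecting terms: 0.7703 × V_1 = 0.005495  =>  V_1 = 0.007133 V
I_R1 = (V_0 - V_1)/R1 = (5 - 0.007133)/910 = 0.005487 A
P_R1 = I_R1² × R1 = (0.005487)² × 910 = 0.02739 W

Final answer: 0.02739 W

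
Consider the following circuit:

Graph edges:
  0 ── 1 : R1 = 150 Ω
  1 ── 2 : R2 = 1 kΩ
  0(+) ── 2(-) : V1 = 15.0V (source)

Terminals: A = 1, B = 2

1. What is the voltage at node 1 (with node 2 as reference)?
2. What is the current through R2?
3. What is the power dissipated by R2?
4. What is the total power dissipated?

Nodal analysis, taking node 2 as the 0 V reference.
Source V1 fixes V_0 = 15 V.
KCL at each unknown node (sum of currents leaving = 0; resistances in Ω):
  Node 1: (V_1 - 15)/150 + (V_1 - 0)/1000 = 0
Collecting terms: 0.007667 × V_1 = 0.1  =>  V_1 = 13.04 V
Part 1:
  Read off the nodal solution: V_1 = 13.04 V
Part 2:
  I_R2 = (V_1 - V_2)/R2 = (13.04 - 0)/1000 = 0.01304 A
  Magnitude: I_R2 = 0.01304 A
Part 3:
  I_R2 = (V_1 - V_2)/R2 = (13.04 - 0)/1000 = 0.01304 A
  P_R2 = I_R2² × R2 = (0.01304)² × 1000 = 0.1701 W
Part 4:
  Power in each resistor, P = (ΔV)²/R:
    P_R1 = (15 - 13.04)²/150 = 0.02552 W
    P_R2 = (13.04 - 0)²/1000 = 0.1701 W
  P_total = P_R1 + P_R2 = 0.1957 W

Final answers:
1. V_1 = 13.04 V
2. I_R2 = 0.01304 A
3. P_R2 = 0.1701 W
4. P_total = 0.1957 W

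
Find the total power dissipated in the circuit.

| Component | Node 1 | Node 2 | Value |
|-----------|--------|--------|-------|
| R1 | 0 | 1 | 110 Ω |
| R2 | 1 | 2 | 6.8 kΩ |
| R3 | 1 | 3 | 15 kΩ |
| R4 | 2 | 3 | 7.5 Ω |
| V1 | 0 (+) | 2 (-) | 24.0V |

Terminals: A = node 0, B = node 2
Nodal analysis, taking node 2 as the 0 V reference.
Source V1 fixes V_0 = 24 V.
KCL at each unknown node (sum of currents leaving = 0; resistances in Ω):
  Node 1: (V_1 - 24)/110 + (V_1 - 0)/6800 + (V_1 - V_3)/15000 = 0
  Node 3: (V_3 - V_1)/15000 + (V_3 - 0)/7.5 = 0
Collecting terms (coefficients in siemens):
  0.009305·V_1 - 0.00006667·V_3 = 0.2182
  0.1334·V_3 - 0.00006667·V_1 = 0
Determinant D = (0.009305)(0.1334) - (-0.00006667)(-0.00006667) = 0.001241
V_1 = [(0.2182)(0.1334) - (-0.00006667)(0)]/D = 23.45 V
V_3 = [(0.009305)(0) - (0.2182)(-0.00006667)]/D = 0.01172 V
Power in each resistor, P = (ΔV)²/R:
  P_R1 = (24 - 23.45)²/110 = 0.002762 W
  P_R2 = (23.45 - 0)²/6800 = 0.08086 W
  P_R3 = (23.45 - 0.01172)²/15000 = 0.03662 W
  P_R4 = (0 - 0.01172)²/7.5 = 0.00001831 W
P_total = P_R1 + P_R2 + P_R3 + P_R4 = 0.1203 W

Final answer: 0.1203 W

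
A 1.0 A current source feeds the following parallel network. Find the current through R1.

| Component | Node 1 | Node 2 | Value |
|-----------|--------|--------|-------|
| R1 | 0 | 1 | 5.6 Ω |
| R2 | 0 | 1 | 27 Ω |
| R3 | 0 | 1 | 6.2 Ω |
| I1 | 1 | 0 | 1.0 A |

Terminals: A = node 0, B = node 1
All resistors sit directly between nodes 0 and 1, so they are in parallel and share one voltage V; the full source current 1 A splits among them.
1/R_par = 1/5.6 + 1/27 + 1/6.2 = 0.3769 S  =>  R_par = 2.653 Ω
V = I × R_par = 1 × 2.653 = 2.653 V
I_R1 = V/R1 = 2.653/5.6 = 0.4738 A

Final answer: 0.4738 A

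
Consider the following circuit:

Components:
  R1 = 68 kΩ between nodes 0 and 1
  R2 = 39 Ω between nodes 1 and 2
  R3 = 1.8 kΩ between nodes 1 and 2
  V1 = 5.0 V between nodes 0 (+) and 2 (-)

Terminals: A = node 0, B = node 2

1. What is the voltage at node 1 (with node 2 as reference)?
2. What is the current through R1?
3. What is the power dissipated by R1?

Nodal analysis, taking node 2 as the 0 V reference.
Source V1 fixes V_0 = 5 V.
KCL at each unknown node (sum of currents leaving = 0; resistances in Ω):
  Node 1: (V_1 - 5)/68000 + (V_1 - 0)/39 + (V_1 - 0)/1800 = 0
Collecting terms: 0.02621 × V_1 = 0.00007353  =>  V_1 = 0.002805 V
Part 1:
  Read off the nodal solution: V_1 = 0.002805 V
Part 2:
  I_R1 = (V_0 - V_1)/R1 = (5 - 0.002805)/68000 = 0.00007349 A
  Magnitude: I_R1 = 0.00007349 A
Part 3:
  I_R1 = (V_0 - V_1)/R1 = (5 - 0.002805)/68000 = 0.00007349 A
  P_R1 = I_R1² × R1 = (0.00007349)² × 68000 = 0.0003672 W

Final answers:
1. V_1 = 0.002805 V
2. I_R1 = 7.349e-05 A
3. P_R1 = 0.0003672 W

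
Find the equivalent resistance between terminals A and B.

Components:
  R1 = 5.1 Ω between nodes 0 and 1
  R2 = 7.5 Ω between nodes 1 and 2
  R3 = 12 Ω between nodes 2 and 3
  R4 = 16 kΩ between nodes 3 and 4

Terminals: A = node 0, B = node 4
Reduce the network between node 0 (A) and node 4 (B) by series/parallel combination:
  Rs1 = R1 + R2 (series, joined only at node 1) = 5.1 + 7.5 = 12.6 Ω
  Rs2 = R3 + Rs1 (series, joined only at node 2) = 12 + 12.6 = 24.6 Ω
  Rs3 = R4 + Rs2 (series, joined only at node 3) = 16000 + 24.6 = 16020 Ω
R_eq = 16.02 kΩ

Final answer: 16.02 kΩ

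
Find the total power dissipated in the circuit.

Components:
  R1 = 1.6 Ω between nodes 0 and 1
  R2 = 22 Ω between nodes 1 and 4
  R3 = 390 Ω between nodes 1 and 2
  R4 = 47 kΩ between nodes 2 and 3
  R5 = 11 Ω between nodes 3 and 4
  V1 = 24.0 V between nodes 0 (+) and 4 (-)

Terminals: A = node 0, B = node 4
Nodal analysis, taking node 4 as the 0 V reference.
Source V1 fixes V_0 = 24 V.
KCL at each unknown node (sum of currents leaving = 0; resistances in Ω):
  Node 1: (V_1 - 24)/1.6 + (V_1 - 0)/22 + (V_1 - V_2)/390 = 0
  Node 2: (V_2 - V_1)/390 + (V_2 - V_3)/47000 = 0
  Node 3: (V_3 - V_2)/47000 + (V_3 - 0)/11 = 0
Collecting terms (coefficients in siemens):
  0.673·V_1 - 0.002564·V_2 = 15
  0.002585·V_2 - 0.002564·V_1 - 0.00002128·V_3 = 0
  0.09093·V_3 - 0.00002128·V_2 = 0
Solving these 3 simultaneous equations (Gaussian elimination) gives:
  V_1 = 22.37 V, V_2 = 22.19 V, V_3 = 0.005192 V
Power in each resistor, P = (ΔV)²/R:
  P_R1 = (24 - 22.37)²/1.6 = 1.656 W
  P_R2 = (22.37 - 0)²/22 = 22.75 W
  P_R3 = (22.37 - 22.19)²/390 = 0.00008688 W
  P_R4 = (22.19 - 0.005192)²/47000 = 0.01047 W
  P_R5 = (0.005192 - 0)²/11 = 0.00000245 W
P_total = P_R1 + P_R2 + P_R3 + P_R4 + P_R5 = 24.42 W

Final answer: 24.42 W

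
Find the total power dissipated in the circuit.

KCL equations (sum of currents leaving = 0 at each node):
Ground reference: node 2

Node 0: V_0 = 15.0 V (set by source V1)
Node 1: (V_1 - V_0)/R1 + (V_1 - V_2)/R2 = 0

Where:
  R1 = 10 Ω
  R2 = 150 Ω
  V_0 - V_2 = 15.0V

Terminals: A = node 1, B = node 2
Nodal analysis, taking node 2 as the 0 V reference.
Source V1 fixes V_0 = 15 V.
KCL at each unknown node (sum of currents leaving = 0; resistances in Ω):
  Node 1: (V_1 - 15)/10 + (V_1 - 0)/150 = 0
Collecting terms: 0.1067 × V_1 = 1.5  =>  V_1 = 14.06 V
Power in each resistor, P = (ΔV)²/R:
  P_R1 = (15 - 14.06)²/10 = 0.08789 W
  P_R2 = (14.06 - 0)²/150 = 1.318 W
P_total = P_R1 + P_R2 = 1.406 W

Final answer: 1.406 W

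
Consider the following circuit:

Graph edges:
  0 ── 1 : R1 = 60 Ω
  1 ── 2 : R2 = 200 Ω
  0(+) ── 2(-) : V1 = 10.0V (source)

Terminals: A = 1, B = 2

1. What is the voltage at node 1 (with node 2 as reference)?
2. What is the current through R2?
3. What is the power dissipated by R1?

Nodal analysis, taking node 2 as the 0 V reference.
Source V1 fixes V_0 = 10 V.
KCL at each unknown node (sum of currents leaving = 0; resistances in Ω):
  Node 1: (V_1 - 10)/60 + (V_1 - 0)/200 = 0
Collecting terms: 0.02167 × V_1 = 0.1667  =>  V_1 = 7.692 V
Part 1:
  Read off the nodal solution: V_1 = 7.692 V
Part 2:
  I_R2 = (V_1 - V_2)/R2 = (7.692 - 0)/200 = 0.03846 A
  Magnitude: I_R2 = 0.03846 A
Part 3:
  I_R1 = (V_0 - V_1)/R1 = (10 - 7.692)/60 = 0.03846 A
  P_R1 = I_R1² × R1 = (0.03846)² × 60 = 0.08876 W

Final answers:
1. V_1 = 7.692 V
2. I_R2 = 0.03846 A
3. P_R1 = 0.08876 W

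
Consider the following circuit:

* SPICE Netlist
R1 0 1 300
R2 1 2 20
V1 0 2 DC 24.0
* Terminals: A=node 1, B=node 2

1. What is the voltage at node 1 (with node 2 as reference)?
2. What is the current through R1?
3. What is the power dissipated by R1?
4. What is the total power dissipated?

Nodal analysis, taking node 2 as the 0 V reference.
Source V1 fixes V_0 = 24 V.
KCL at each unknown node (sum of currents leaving = 0; resistances in Ω):
  Node 1: (V_1 - 24)/300 + (V_1 - 0)/20 = 0
Collecting terms: 0.05333 × V_1 = 0.08  =>  V_1 = 1.5 V
Part 1:
  Read off the nodal solution: V_1 = 1.5 V
Part 2:
  I_R1 = (V_0 - V_1)/R1 = (24 - 1.5)/300 = 0.075 A
  Magnitude: I_R1 = 0.075 A
Part 3:
  I_R1 = (V_0 - V_1)/R1 = (24 - 1.5)/300 = 0.075 A
  P_R1 = I_R1² × R1 = (0.075)² × 300 = 1.688 W
Part 4:
  Power in each resistor, P = (ΔV)²/R:
    P_R1 = (24 - 1.5)²/300 = 1.688 W
    P_R2 = (1.5 - 0)²/20 = 0.1125 W
  P_total = P_R1 + P_R2 = 1.8 W

Final answers:
1. V_1 = 1.5 V
2. I_R1 = 0.075 A
3. P_R1 = 1.688 W
4. P_total = 1.8 W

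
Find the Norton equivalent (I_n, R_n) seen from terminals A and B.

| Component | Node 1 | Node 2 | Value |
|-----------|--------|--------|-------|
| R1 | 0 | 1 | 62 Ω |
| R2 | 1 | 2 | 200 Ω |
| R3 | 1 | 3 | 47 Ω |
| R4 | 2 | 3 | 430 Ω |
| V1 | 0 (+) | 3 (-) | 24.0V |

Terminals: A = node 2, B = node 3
Find the Thévenin equivalent first; then I_n = V_th/R_th and R_n = R_th.
Step 1 — V_th is the open-circuit voltage V_A - V_B (nothing connected across the terminals).
Nodal analysis, taking node 3 as the 0 V reference.
Source V1 fixes V_0 = 24 V.
KCL at each unknown node (sum of currents leaving = 0; resistances in Ω):
  Node 1: (V_1 - 24)/62 + (V_1 - V_2)/200 + (V_1 - 0)/47 = 0
  Node 2: (V_2 - V_1)/200 + (V_2 - 0)/430 = 0
Collecting terms (coefficients in siemens):
  0.04241·V_1 - 0.005·V_2 = 0.3871
  0.007326·V_2 - 0.005·V_1 = 0
Determinant D = (0.04241)(0.007326) - (-0.005)(-0.005) = 0.0002856
V_1 = [(0.3871)(0.007326) - (-0.005)(0)]/D = 9.927 V
V_2 = [(0.04241)(0) - (0.3871)(-0.005)]/D = 6.776 V
V_th = V_2 - V_3 = 6.776 - 0 = 6.776 V
Step 2 — R_th: zero the source — replace V1 by a short circuit (node 3 merges into node 0) — and find the resistance seen between A (node 2) and B (node 0).
Reduce the network between node 2 (A) and node 0 (B) by series/parallel combination:
  Rp1 = R1 ‖ R3 (parallel, both between nodes 0 and 1) = 1/(1/62 + 1/47) = 26.73 Ω
  Rs1 = R2 + Rp1 (series, joined only at node 1) = 200 + 26.73 = 226.7 Ω
  Rp2 = R4 ‖ Rs1 (parallel, both between nodes 0 and 2) = 1/(1/430 + 1/226.7) = 148.5 Ω
R_th = 148.5 Ω
I_n = V_th/R_th = 6.776/148.5 = 0.04564 A, and R_n = R_th = 148.5 Ω

Final answer: I_n = 0.04564 A, R_n = 148.5 Ω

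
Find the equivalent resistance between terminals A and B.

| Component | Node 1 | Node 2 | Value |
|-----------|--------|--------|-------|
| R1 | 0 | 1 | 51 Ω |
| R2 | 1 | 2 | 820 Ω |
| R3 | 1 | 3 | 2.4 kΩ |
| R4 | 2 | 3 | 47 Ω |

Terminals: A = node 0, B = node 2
Reduce the network between node 0 (A) and node 2 (B) by series/parallel combination:
  Rs1 = R3 + R4 (series, joined only at node 3) = 2400 + 47 = 2447 Ω
  Rp1 = R2 ‖ Rs1 (parallel, both between nodes 1 and 2) = 1/(1/820 + 1/2447) = 614.2 Ω
  Rs2 = R1 + Rp1 (series, joined only at node 1) = 51 + 614.2 = 665.2 Ω
R_eq = 665.2 Ω

Final answer: 665.2 Ω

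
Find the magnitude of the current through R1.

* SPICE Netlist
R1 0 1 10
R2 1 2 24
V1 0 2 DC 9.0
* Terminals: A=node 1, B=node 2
Nodal analysis, taking node 2 as the 0 V reference.
Source V1 fixes V_0 = 9 V.
KCL at each unknown node (sum of currents leaving = 0; resistances in Ω):
  Node 1: (V_1 - 9)/10 + (V_1 - 0)/24 = 0
Collecting terms: 0.1417 × V_1 = 0.9  =>  V_1 = 6.353 V
I_R1 = (V_0 - V_1)/R1 = (9 - 6.353)/10 = 0.2647 A
|I_R1| = 0.2647 A

Final answer: |I_R1| = 0.2647 A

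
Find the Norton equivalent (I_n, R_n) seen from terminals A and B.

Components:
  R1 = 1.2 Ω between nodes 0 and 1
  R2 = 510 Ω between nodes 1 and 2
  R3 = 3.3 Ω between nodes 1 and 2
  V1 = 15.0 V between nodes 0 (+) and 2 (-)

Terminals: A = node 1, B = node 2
Find the Thévenin equivalent first; then I_n = V_th/R_th and R_n = R_th.
Step 1 — V_th is the open-circuit voltage V_A - V_B (nothing connected across the terminals).
Nodal analysis, taking node 2 as the 0 V reference.
Source V1 fixes V_0 = 15 V.
KCL at each unknown node (sum of currents leaving = 0; resistances in Ω):
  Node 1: (V_1 - 15)/1.2 + (V_1 - 0)/510 + (V_1 - 0)/3.3 = 0
Collecting terms: 1.138 × V_1 = 12.5  =>  V_1 = 10.98 V
V_th = V_1 - V_2 = 10.98 - 0 = 10.98 V
Step 2 — R_th: zero the source — replace V1 by a short circuit (node 2 merges into node 0) — and find the resistance seen between A (node 1) and B (node 0).
Reduce the network between node 1 (A) and node 0 (B) by series/parallel combination:
  Rp1 = R1 ‖ R2 ‖ R3 (parallel, all between nodes 0 and 1) = 1/(1/1.2 + 1/510 + 1/3.3) = 0.8785 Ω
R_th = 0.8785 Ω
I_n = V_th/R_th = 10.98/0.8785 = 12.5 A, and R_n = R_th = 0.8785 Ω

Final answer: I_n = 12.5 A, R_n = 0.8785 Ω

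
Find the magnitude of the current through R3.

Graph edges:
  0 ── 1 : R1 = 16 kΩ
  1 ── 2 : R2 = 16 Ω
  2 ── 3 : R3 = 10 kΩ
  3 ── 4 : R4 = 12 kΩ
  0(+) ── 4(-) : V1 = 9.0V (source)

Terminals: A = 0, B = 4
Nodal analysis, taking node 4 as the 0 V reference.
Source V1 fixes V_0 = 9 V.
KCL at each unknown node (sum of currents leaving = 0; resistances in Ω):
  Node 1: (V_1 - 9)/16000 + (V_1 - V_2)/16 = 0
  Node 2: (V_2 - V_1)/16 + (V_2 - V_3)/10000 = 0
  Node 3: (V_3 - V_2)/10000 + (V_3 - 0)/12000 = 0
Collecting terms (coefficients in siemens):
  0.06256·V_1 - 0.0625·V_2 = 0.0005625
  0.0626·V_2 - 0.0625·V_1 - 0.0001·V_3 = 0
  0.0001833·V_3 - 0.0001·V_2 = 0
Solving these 3 simultaneous equations (Gaussian elimination) gives:
  V_1 = 5.212 V, V_2 = 5.208 V, V_3 = 2.841 V
I_R3 = (V_2 - V_3)/R3 = (5.208 - 2.841)/10000 = 0.0002367 A
|I_R3| = 0.0002367 A

Final answer: |I_R3| = 0.0002367 A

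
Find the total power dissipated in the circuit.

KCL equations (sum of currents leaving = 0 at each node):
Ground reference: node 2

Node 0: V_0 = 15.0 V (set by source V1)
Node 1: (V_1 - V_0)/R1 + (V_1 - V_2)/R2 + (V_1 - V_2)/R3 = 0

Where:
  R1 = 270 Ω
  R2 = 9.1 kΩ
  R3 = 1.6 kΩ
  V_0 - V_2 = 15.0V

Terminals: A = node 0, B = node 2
Nodal analysis, taking node 2 as the 0 V reference.
Source V1 fixes V_0 = 15 V.
KCL at each unknown node (sum of currents leaving = 0; resistances in Ω):
  Node 1: (V_1 - 15)/270 + (V_1 - 0)/9100 + (V_1 - 0)/1600 = 0
Collecting terms: 0.004439 × V_1 = 0.05556  =>  V_1 = 12.52 V
Power in each resistor, P = (ΔV)²/R:
  P_R1 = (15 - 12.52)²/270 = 0.02284 W
  P_R2 = (12.52 - 0)²/9100 = 0.01722 W
  P_R3 = (12.52 - 0)²/1600 = 0.09791 W
P_total = P_R1 + P_R2 + P_R3 = 0.138 W

Final answer: 0.138 W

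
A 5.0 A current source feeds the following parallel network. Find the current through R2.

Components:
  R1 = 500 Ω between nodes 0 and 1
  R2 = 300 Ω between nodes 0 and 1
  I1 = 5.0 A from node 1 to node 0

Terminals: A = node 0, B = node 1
All resistors sit directly between nodes 0 and 1, so they are in parallel and share one voltage V; the full source current 5 A splits among them.
1/R_par = 1/500 + 1/300 = 0.005333 S  =>  R_par = 187.5 Ω
V = I × R_par = 5 × 187.5 = 937.5 V
I_R2 = V/R2 = 937.5/300 = 3.125 A

Final answer: 3.125 A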